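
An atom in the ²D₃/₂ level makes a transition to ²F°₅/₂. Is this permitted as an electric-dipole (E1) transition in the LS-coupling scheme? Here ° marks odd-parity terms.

allowed

Reading off the term symbols: S 1/2→1/2, L 2→3, J 3/2→5/2, parity even→odd.
Parity must change: even → odd — satisfied.
ΔS = 0: S: 1/2 → 1/2 — satisfied.
ΔL = 0, ±1 (not L=0↔0): L: 2 → 3, ΔL = +1 — satisfied.
ΔJ = 0, ±1 (not J=0↔0): J: 3/2 → 5/2, ΔJ = +1 — satisfied.
All four E1 rules are satisfied.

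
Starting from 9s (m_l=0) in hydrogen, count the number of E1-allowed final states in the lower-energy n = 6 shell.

3

E1 requires Δl = ±1, so l_f ∈ {-1, 1}; with 0 ≤ l_f ≤ n_f−1 = 5, the allowed l_f values are {1}.
For l_f = 1: m_f ∈ {m_i−1, m_i, m_i+1} ∩ [−1, 1] = {-1, 0, 1} → 3 states.
Total: 3.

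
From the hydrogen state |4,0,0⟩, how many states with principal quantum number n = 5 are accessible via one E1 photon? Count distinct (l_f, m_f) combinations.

E1 requires Δl = ±1, so l_f ∈ {-1, 1}; with 0 ≤ l_f ≤ n_f−1 = 4, the allowed l_f values are {1}.
For l_f = 1: m_f ∈ {m_i−1, m_i, m_i+1} ∩ [−1, 1] = {-1, 0, 1} → 3 states.
Total: 3.

3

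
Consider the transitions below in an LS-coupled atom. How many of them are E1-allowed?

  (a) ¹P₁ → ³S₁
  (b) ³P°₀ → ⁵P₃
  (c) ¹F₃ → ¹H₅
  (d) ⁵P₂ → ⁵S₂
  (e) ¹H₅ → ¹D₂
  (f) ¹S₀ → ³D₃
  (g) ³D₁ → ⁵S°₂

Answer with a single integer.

(a) forbidden (parity, ΔS fail)
(b) forbidden (ΔS, ΔJ fail)
(c) forbidden (parity, ΔL, ΔJ fail)
(d) forbidden (parity fails)
(e) forbidden (parity, ΔL, ΔJ fail)
(f) forbidden (parity, ΔS, ΔL, ΔJ fail)
(g) forbidden (ΔS, ΔL fail)
Total allowed: 0 of 7.

0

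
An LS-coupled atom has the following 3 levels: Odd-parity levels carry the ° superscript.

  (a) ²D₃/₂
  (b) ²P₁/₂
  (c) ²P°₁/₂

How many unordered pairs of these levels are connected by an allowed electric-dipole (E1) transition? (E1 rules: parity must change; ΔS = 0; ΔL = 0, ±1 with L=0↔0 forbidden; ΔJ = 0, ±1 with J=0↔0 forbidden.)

2

(a)–(b): forbidden (parity).
(a)–(c): allowed.
(b)–(c): allowed.
Allowed pairs: 2 of 3.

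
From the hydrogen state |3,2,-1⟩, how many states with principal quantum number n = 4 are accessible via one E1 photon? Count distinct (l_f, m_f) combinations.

5

E1 requires Δl = ±1, so l_f ∈ {1, 3}; with 0 ≤ l_f ≤ n_f−1 = 3, the allowed l_f values are {1, 3}.
For l_f = 1: m_f ∈ {m_i−1, m_i, m_i+1} ∩ [−1, 1] = {-1, 0} → 2 states.
For l_f = 3: m_f ∈ {m_i−1, m_i, m_i+1} ∩ [−3, 3] = {-2, -1, 0} → 3 states.
Total: 5.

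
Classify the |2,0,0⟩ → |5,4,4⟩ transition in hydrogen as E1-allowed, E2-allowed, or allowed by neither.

Δl = 4 − 0 = +4; l_i + l_f = 4.
Δm_l = +4.
E1 (Δl = ±1, |Δm_l| ≤ 1): not satisfied.
E2 (Δl = 0,±2, l_i+l_f ≥ 2, |Δm_l| ≤ 2): not satisfied.

neither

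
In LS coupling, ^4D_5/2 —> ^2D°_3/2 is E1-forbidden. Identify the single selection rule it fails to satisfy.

Initial level: S=3/2, L=2, J=5/2, parity even. Final level: S=1/2, L=2, J=3/2, parity odd.
Parity must change: even → odd — ✓.
ΔS = 0: S: 3/2 → 1/2 — ✗.
ΔL = 0, ±1 (not L=0↔0): L: 2 → 2, ΔL = +0 — ✓.
ΔJ = 0, ±1 (not J=0↔0): J: 5/2 → 3/2, ΔJ = -1 — ✓.

the ΔS = 0 rule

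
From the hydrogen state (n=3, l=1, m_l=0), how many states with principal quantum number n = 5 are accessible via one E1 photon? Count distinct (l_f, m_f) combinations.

E1 requires Δl = ±1, so l_f ∈ {0, 2}; with 0 ≤ l_f ≤ n_f−1 = 4, the allowed l_f values are {0, 2}.
For l_f = 0: m_f ∈ {m_i−1, m_i, m_i+1} ∩ [−0, 0] = {0} → 1 state.
For l_f = 2: m_f ∈ {m_i−1, m_i, m_i+1} ∩ [−2, 2] = {-1, 0, 1} → 3 states.
Total: 4.

4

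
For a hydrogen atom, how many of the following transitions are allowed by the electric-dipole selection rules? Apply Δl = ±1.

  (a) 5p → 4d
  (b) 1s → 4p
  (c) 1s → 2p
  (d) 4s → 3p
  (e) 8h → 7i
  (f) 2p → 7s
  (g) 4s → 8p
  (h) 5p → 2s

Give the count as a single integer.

(a) allowed
(b) allowed
(c) allowed
(d) allowed
(e) allowed
(f) allowed
(g) allowed
(h) allowed
Total allowed: 8 of 8.

8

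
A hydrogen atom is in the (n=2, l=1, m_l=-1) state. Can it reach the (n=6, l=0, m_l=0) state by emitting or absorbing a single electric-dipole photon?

allowed

Δl = 0 − 1 = -1; the E1 rule Δl = ±1 is ✓.
Δm_l = 0 − (-1) = +1. E1 requires Δm_l = 0, ±1: ✓.
All E1 selection rules are satisfied.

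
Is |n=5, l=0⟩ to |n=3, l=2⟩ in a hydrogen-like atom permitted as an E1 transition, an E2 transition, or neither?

E2

Δl = 2 − 0 = +2; l_i + l_f = 2.
E1 (Δl = ±1): not satisfied.
E2 (Δl = 0,±2, l_i+l_f ≥ 2): satisfied.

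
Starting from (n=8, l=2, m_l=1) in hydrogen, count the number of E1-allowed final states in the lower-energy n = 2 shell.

E1 requires Δl = ±1, so l_f ∈ {1, 3}; with 0 ≤ l_f ≤ n_f−1 = 1, the allowed l_f values are {1}.
For l_f = 1: m_f ∈ {m_i−1, m_i, m_i+1} ∩ [−1, 1] = {0, 1} → 2 states.
Total: 2.

2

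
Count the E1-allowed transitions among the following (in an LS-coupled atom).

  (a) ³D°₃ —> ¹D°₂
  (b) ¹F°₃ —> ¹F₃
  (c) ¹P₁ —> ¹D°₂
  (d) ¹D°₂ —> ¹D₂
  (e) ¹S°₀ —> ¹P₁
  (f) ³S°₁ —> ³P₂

(a) forbidden (parity, ΔS fail)
(b) allowed
(c) allowed
(d) allowed
(e) allowed
(f) allowed
Total allowed: 5 of 6.

5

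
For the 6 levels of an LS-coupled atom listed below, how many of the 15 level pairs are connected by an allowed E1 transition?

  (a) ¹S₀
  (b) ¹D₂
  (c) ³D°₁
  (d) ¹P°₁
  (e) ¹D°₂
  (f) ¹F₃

4

(a)–(b): forbidden (parity, ΔL, ΔJ).
(a)–(c): forbidden (ΔS, ΔL).
(a)–(d): allowed.
(a)–(e): forbidden (ΔL, ΔJ).
(a)–(f): forbidden (parity, ΔL, ΔJ).
(b)–(c): forbidden (ΔS).
(b)–(d): allowed.
(b)–(e): allowed.
(b)–(f): forbidden (parity).
(c)–(d): forbidden (parity, ΔS).
(c)–(e): forbidden (parity, ΔS).
(c)–(f): forbidden (ΔS, ΔJ).
(d)–(e): forbidden (parity).
(d)–(f): forbidden (ΔL, ΔJ).
(e)–(f): allowed.
Allowed pairs: 4 of 15.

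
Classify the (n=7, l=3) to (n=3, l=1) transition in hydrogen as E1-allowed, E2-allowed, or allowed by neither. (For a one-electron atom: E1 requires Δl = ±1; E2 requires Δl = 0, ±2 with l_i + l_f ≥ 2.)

Δl = 1 − 3 = -2; l_i + l_f = 4.
E1 (Δl = ±1): not satisfied.
E2 (Δl = 0,±2, l_i+l_f ≥ 2): satisfied.

E2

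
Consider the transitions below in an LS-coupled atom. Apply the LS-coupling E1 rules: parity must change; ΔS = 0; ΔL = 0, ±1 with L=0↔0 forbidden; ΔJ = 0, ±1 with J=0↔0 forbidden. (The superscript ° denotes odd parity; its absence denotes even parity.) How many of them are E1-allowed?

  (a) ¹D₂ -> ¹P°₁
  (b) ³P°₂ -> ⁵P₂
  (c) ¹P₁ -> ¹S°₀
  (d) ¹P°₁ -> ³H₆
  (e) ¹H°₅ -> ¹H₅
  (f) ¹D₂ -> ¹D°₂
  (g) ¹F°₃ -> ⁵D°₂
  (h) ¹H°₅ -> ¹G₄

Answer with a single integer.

5

(a) allowed
(b) forbidden (ΔS fails)
(c) allowed
(d) forbidden (ΔS, ΔL, ΔJ fail)
(e) allowed
(f) allowed
(g) forbidden (parity, ΔS fail)
(h) allowed
Total allowed: 5 of 8.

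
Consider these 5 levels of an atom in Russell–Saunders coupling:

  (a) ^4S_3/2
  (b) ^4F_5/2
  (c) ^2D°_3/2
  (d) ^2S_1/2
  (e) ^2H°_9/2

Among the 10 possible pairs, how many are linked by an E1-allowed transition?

0

(a)–(b): forbidden (parity, ΔL).
(a)–(c): forbidden (ΔS, ΔL).
(a)–(d): forbidden (parity, ΔS, ΔL).
(a)–(e): forbidden (ΔS, ΔL, ΔJ).
(b)–(c): forbidden (ΔS).
(b)–(d): forbidden (parity, ΔS, ΔL, ΔJ).
(b)–(e): forbidden (ΔS, ΔL, ΔJ).
(c)–(d): forbidden (ΔL).
(c)–(e): forbidden (parity, ΔL, ΔJ).
(d)–(e): forbidden (ΔL, ΔJ).
Allowed pairs: 0 of 10.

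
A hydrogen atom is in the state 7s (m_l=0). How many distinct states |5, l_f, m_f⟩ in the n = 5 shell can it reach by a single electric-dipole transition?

3

E1 requires Δl = ±1, so l_f ∈ {-1, 1}; with 0 ≤ l_f ≤ n_f−1 = 4, the allowed l_f values are {1}.
For l_f = 1: m_f ∈ {m_i−1, m_i, m_i+1} ∩ [−1, 1] = {-1, 0, 1} → 3 states.
Total: 3.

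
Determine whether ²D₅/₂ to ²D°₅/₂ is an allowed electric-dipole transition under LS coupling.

allowed

Initial level: S=1/2, L=2, J=5/2, parity even. Final level: S=1/2, L=2, J=5/2, parity odd.
Parity must change: even → odd — ✓.
ΔS = 0: S: 1/2 → 1/2 — ✓.
ΔL = 0, ±1 (not L=0↔0): L: 2 → 2, ΔL = +0 — ✓.
ΔJ = 0, ±1 (not J=0↔0): J: 5/2 → 5/2, ΔJ = +0 — ✓.
All four E1 rules are satisfied.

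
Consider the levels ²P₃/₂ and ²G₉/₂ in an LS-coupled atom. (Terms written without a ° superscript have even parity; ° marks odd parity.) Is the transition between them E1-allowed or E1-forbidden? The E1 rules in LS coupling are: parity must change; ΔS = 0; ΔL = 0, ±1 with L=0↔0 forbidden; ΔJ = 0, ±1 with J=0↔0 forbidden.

forbidden

Reading off the term symbols: S 1/2→1/2, L 1→4, J 3/2→9/2, parity even→even.
Parity must change: even → even — ✗.
ΔS = 0: S: 1/2 → 1/2 — ✓.
ΔL = 0, ±1 (not L=0↔0): L: 1 → 4, ΔL = +3 — ✗.
ΔJ = 0, ±1 (not J=0↔0): J: 3/2 → 9/2, ΔJ = +3 — ✗.
Rule(s) violated: parity, ΔL, ΔJ.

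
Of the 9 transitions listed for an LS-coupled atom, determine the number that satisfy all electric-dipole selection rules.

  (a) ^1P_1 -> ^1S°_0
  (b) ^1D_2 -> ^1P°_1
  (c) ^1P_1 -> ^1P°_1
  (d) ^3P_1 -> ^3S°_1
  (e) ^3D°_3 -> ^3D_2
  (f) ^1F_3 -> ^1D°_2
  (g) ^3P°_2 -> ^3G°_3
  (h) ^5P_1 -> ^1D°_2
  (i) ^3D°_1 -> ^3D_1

7

(a) allowed
(b) allowed
(c) allowed
(d) allowed
(e) allowed
(f) allowed
(g) forbidden (parity, ΔL fail)
(h) forbidden (ΔS fails)
(i) allowed
Total allowed: 7 of 9.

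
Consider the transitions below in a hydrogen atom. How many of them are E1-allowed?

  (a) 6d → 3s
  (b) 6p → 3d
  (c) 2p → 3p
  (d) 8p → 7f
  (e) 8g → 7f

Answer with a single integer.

2

(a) forbidden — Δl = -2 (E1 requires Δl = ±1)
(b) allowed
(c) forbidden — Δl = +0 (E1 requires Δl = ±1)
(d) forbidden — Δl = +2 (E1 requires Δl = ±1)
(e) allowed
Total allowed: 2 of 5.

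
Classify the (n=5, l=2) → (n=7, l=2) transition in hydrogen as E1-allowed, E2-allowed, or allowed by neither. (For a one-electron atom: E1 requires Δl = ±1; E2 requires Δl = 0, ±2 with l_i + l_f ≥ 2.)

E2

Δl = 2 − 2 = +0; l_i + l_f = 4.
E1 (Δl = ±1): not satisfied.
E2 (Δl = 0,±2, l_i+l_f ≥ 2): satisfied.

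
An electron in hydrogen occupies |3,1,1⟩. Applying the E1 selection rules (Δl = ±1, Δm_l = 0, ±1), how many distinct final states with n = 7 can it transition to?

E1 requires Δl = ±1, so l_f ∈ {0, 2}; with 0 ≤ l_f ≤ n_f−1 = 6, the allowed l_f values are {0, 2}.
For l_f = 0: m_f ∈ {m_i−1, m_i, m_i+1} ∩ [−0, 0] = {0} → 1 state.
For l_f = 2: m_f ∈ {m_i−1, m_i, m_i+1} ∩ [−2, 2] = {0, 1, 2} → 3 states.
Total: 4.

4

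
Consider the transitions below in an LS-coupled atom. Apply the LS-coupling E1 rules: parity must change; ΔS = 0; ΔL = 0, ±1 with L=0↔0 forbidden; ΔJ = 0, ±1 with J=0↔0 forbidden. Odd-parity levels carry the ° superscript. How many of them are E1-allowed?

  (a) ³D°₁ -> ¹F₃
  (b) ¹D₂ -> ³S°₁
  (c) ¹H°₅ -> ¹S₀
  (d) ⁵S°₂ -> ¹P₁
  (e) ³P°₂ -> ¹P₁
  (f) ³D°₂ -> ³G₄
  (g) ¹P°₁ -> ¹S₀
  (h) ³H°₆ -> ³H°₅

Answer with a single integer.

(a) forbidden (ΔS, ΔJ fail)
(b) forbidden (ΔS, ΔL fail)
(c) forbidden (ΔL, ΔJ fail)
(d) forbidden (ΔS fails)
(e) forbidden (ΔS fails)
(f) forbidden (ΔL, ΔJ fail)
(g) allowed
(h) forbidden (parity fails)
Total allowed: 1 of 8.

1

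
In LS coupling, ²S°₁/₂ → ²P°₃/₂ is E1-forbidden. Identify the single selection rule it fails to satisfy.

parity

Initial level: S=1/2, L=0, J=1/2, parity odd. Final level: S=1/2, L=1, J=3/2, parity odd.
Parity must change: odd → odd — ✗.
ΔS = 0: S: 1/2 → 1/2 — ✓.
ΔL = 0, ±1 (not L=0↔0): L: 0 → 1, ΔL = +1 — ✓.
ΔJ = 0, ±1 (not J=0↔0): J: 1/2 → 3/2, ΔJ = +1 — ✓.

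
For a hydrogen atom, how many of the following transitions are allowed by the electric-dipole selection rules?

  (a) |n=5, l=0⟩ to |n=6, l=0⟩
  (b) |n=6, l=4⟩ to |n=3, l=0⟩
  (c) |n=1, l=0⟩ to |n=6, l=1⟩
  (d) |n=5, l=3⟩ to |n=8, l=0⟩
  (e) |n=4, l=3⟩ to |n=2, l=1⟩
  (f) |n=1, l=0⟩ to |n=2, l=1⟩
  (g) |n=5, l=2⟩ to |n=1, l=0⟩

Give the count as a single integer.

2

(a) forbidden — Δl = +0 (E1 requires Δl = ±1)
(b) forbidden — Δl = -4 (E1 requires Δl = ±1)
(c) allowed
(d) forbidden — Δl = -3 (E1 requires Δl = ±1)
(e) forbidden — Δl = -2 (E1 requires Δl = ±1)
(f) allowed
(g) forbidden — Δl = -2 (E1 requires Δl = ±1)
Total allowed: 2 of 7.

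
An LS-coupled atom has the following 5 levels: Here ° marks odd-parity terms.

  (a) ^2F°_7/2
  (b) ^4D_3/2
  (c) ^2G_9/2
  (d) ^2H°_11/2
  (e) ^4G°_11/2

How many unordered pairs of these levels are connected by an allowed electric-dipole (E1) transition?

2

(a)–(b): forbidden (ΔS, ΔJ).
(a)–(c): allowed.
(a)–(d): forbidden (parity, ΔL, ΔJ).
(a)–(e): forbidden (parity, ΔS, ΔJ).
(b)–(c): forbidden (parity, ΔS, ΔL, ΔJ).
(b)–(d): forbidden (ΔS, ΔL, ΔJ).
(b)–(e): forbidden (ΔL, ΔJ).
(c)–(d): allowed.
(c)–(e): forbidden (ΔS).
(d)–(e): forbidden (parity, ΔS).
Allowed pairs: 2 of 10.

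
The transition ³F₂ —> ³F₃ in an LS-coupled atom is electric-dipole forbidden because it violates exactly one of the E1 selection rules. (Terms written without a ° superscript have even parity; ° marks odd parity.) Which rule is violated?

parity

Parity must change: even → even — violated.
ΔS = 0: S: 1 → 1 — satisfied.
ΔL = 0, ±1 (not L=0↔0): L: 3 → 3, ΔL = +0 — satisfied.
ΔJ = 0, ±1 (not J=0↔0): J: 2 → 3, ΔJ = +1 — satisfied.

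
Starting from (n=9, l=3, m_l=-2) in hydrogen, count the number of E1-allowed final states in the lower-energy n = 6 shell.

5

E1 requires Δl = ±1, so l_f ∈ {2, 4}; with 0 ≤ l_f ≤ n_f−1 = 5, the allowed l_f values are {2, 4}.
For l_f = 2: m_f ∈ {m_i−1, m_i, m_i+1} ∩ [−2, 2] = {-2, -1} → 2 states.
For l_f = 4: m_f ∈ {m_i−1, m_i, m_i+1} ∩ [−4, 4] = {-3, -2, -1} → 3 states.
Total: 5.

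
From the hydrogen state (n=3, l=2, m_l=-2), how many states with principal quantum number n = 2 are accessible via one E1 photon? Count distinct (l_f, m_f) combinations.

1

E1 requires Δl = ±1, so l_f ∈ {1, 3}; with 0 ≤ l_f ≤ n_f−1 = 1, the allowed l_f values are {1}.
For l_f = 1: m_f ∈ {m_i−1, m_i, m_i+1} ∩ [−1, 1] = {-1} → 1 state.
Total: 1.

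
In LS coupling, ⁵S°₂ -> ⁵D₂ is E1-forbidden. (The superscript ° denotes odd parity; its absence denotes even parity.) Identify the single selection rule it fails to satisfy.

the ΔL = 0, ±1 rule

Reading off the term symbols: S 2→2, L 0→2, J 2→2, parity odd→even.
Parity must change: odd → even — passes.
ΔS = 0: S: 2 → 2 — passes.
ΔL = 0, ±1 (not L=0↔0): L: 0 → 2, ΔL = +2 — fails.
ΔJ = 0, ±1 (not J=0↔0): J: 2 → 2, ΔJ = +0 — passes.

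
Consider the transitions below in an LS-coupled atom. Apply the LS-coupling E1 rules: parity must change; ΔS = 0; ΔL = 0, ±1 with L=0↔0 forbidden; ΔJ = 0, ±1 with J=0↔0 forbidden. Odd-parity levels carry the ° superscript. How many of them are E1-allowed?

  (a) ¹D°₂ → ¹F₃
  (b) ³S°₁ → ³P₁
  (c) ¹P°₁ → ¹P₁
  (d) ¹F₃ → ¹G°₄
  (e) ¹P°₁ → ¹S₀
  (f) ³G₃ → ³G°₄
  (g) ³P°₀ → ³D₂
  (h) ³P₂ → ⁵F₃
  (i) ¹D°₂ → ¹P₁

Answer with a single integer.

7

(a) allowed
(b) allowed
(c) allowed
(d) allowed
(e) allowed
(f) allowed
(g) forbidden (ΔJ fails)
(h) forbidden (parity, ΔS, ΔL fail)
(i) allowed
Total allowed: 7 of 9.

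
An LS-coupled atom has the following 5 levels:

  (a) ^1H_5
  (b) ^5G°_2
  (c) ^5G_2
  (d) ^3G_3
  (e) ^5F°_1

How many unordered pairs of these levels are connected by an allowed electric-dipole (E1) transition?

(a)–(b): forbidden (ΔS, ΔJ).
(a)–(c): forbidden (parity, ΔS, ΔJ).
(a)–(d): forbidden (parity, ΔS, ΔJ).
(a)–(e): forbidden (ΔS, ΔL, ΔJ).
(b)–(c): allowed.
(b)–(d): forbidden (ΔS).
(b)–(e): forbidden (parity).
(c)–(d): forbidden (parity, ΔS).
(c)–(e): allowed.
(d)–(e): forbidden (ΔS, ΔJ).
Allowed pairs: 2 of 10.

2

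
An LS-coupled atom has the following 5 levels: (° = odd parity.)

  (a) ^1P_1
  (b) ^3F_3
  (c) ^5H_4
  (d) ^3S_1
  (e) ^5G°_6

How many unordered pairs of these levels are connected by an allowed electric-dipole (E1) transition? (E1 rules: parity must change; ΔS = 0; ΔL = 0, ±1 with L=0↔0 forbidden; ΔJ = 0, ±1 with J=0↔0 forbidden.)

0

(a)–(b): forbidden (parity, ΔS, ΔL, ΔJ).
(a)–(c): forbidden (parity, ΔS, ΔL, ΔJ).
(a)–(d): forbidden (parity, ΔS).
(a)–(e): forbidden (ΔS, ΔL, ΔJ).
(b)–(c): forbidden (parity, ΔS, ΔL).
(b)–(d): forbidden (parity, ΔL, ΔJ).
(b)–(e): forbidden (ΔS, ΔJ).
(c)–(d): forbidden (parity, ΔS, ΔL, ΔJ).
(c)–(e): forbidden (ΔJ).
(d)–(e): forbidden (ΔS, ΔL, ΔJ).
Allowed pairs: 0 of 10.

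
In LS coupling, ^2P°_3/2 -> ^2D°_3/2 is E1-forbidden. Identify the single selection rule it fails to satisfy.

Reading off the term symbols: S 1/2→1/2, L 1→2, J 3/2→3/2, parity odd→odd.
Parity must change: odd → odd — ✗.
ΔS = 0: S: 1/2 → 1/2 — ✓.
ΔL = 0, ±1 (not L=0↔0): L: 1 → 2, ΔL = +1 — ✓.
ΔJ = 0, ±1 (not J=0↔0): J: 3/2 → 3/2, ΔJ = +0 — ✓.

parity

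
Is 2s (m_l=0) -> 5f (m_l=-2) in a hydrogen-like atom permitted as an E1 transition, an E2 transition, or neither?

Δl = 3 − 0 = +3; l_i + l_f = 3.
Δm_l = -2.
E1 (Δl = ±1, |Δm_l| ≤ 1): not satisfied.
E2 (Δl = 0,±2, l_i+l_f ≥ 2, |Δm_l| ≤ 2): not satisfied.

neither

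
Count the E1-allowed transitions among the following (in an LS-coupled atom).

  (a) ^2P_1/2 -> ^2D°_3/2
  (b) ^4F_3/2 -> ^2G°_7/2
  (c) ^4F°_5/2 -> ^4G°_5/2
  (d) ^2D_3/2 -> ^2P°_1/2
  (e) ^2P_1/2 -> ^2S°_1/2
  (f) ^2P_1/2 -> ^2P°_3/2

(a) allowed
(b) forbidden (ΔS, ΔJ fail)
(c) forbidden (parity fails)
(d) allowed
(e) allowed
(f) allowed
Total allowed: 4 of 6.

4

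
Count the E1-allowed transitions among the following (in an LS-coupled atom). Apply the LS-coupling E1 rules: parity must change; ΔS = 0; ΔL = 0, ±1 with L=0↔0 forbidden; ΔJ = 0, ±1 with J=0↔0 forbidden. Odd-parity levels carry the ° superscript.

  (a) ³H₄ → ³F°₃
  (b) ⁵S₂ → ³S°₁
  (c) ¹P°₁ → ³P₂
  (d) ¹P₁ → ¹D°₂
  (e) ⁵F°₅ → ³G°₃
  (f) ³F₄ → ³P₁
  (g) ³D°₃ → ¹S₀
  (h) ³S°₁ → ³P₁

(a) forbidden (ΔL fails)
(b) forbidden (ΔS, ΔL fail)
(c) forbidden (ΔS fails)
(d) allowed
(e) forbidden (parity, ΔS, ΔJ fail)
(f) forbidden (parity, ΔL, ΔJ fail)
(g) forbidden (ΔS, ΔL, ΔJ fail)
(h) allowed
Total allowed: 2 of 8.

2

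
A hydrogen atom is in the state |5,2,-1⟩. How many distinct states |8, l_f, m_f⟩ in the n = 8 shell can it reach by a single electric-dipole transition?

E1 requires Δl = ±1, so l_f ∈ {1, 3}; with 0 ≤ l_f ≤ n_f−1 = 7, the allowed l_f values are {1, 3}.
For l_f = 1: m_f ∈ {m_i−1, m_i, m_i+1} ∩ [−1, 1] = {-1, 0} → 2 states.
For l_f = 3: m_f ∈ {m_i−1, m_i, m_i+1} ∩ [−3, 3] = {-2, -1, 0} → 3 states.
Total: 5.

5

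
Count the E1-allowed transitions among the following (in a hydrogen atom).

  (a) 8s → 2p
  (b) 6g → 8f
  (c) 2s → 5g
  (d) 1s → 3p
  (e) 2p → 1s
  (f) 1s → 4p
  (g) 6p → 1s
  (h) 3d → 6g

(a) allowed
(b) allowed
(c) forbidden — Δl = +4 (E1 requires Δl = ±1)
(d) allowed
(e) allowed
(f) allowed
(g) allowed
(h) forbidden — Δl = +2 (E1 requires Δl = ±1)
Total allowed: 6 of 8.

6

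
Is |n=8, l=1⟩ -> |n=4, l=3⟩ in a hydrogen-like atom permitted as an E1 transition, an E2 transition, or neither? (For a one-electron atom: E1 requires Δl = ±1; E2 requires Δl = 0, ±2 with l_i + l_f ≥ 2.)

E2

Δl = 3 − 1 = +2; l_i + l_f = 4.
E1 (Δl = ±1): not satisfied.
E2 (Δl = 0,±2, l_i+l_f ≥ 2): satisfied.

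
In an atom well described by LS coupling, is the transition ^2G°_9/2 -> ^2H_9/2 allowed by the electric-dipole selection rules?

allowed

Parity must change: odd → even — ok.
ΔL = 0, ±1 (not L=0↔0): L: 4 → 5, ΔL = +1 — ok.
ΔJ = 0, ±1 (not J=0↔0): J: 9/2 → 9/2, ΔJ = +0 — ok.
ΔS = 0: S: 1/2 → 1/2 — ok.
All four E1 rules are satisfied.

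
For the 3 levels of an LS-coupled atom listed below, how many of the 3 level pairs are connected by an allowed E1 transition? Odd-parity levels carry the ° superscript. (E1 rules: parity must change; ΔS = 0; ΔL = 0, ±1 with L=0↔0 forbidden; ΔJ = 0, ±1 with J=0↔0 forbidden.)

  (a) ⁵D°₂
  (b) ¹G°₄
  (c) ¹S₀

(a)–(b): forbidden (parity, ΔS, ΔL, ΔJ).
(a)–(c): forbidden (ΔS, ΔL, ΔJ).
(b)–(c): forbidden (ΔL, ΔJ).
Allowed pairs: 0 of 3.

0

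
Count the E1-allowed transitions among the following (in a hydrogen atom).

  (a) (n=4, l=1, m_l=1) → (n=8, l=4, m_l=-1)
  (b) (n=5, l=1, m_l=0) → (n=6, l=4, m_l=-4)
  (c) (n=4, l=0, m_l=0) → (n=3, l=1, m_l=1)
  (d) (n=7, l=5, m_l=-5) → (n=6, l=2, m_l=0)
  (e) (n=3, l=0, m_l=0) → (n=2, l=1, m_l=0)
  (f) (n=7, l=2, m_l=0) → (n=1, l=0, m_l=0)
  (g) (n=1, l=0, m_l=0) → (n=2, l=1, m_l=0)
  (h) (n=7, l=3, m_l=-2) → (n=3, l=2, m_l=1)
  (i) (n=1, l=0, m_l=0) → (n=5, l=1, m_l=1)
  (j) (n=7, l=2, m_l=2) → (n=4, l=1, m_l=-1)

(a) forbidden — Δl = +3 (E1 requires Δl = ±1); Δm_l = -2 (E1 requires Δm_l = 0, ±1)
(b) forbidden — Δl = +3 (E1 requires Δl = ±1); Δm_l = -4 (E1 requires Δm_l = 0, ±1)
(c) allowed
(d) forbidden — Δl = -3 (E1 requires Δl = ±1); Δm_l = +5 (E1 requires Δm_l = 0, ±1)
(e) allowed
(f) forbidden — Δl = -2 (E1 requires Δl = ±1)
(g) allowed
(h) forbidden — Δm_l = +3 (E1 requires Δm_l = 0, ±1)
(i) allowed
(j) forbidden — Δm_l = -3 (E1 requires Δm_l = 0, ±1)
Total allowed: 4 of 10.

4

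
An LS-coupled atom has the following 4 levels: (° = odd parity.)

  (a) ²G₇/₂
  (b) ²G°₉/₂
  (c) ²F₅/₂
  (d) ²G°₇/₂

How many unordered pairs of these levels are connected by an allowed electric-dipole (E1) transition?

3

(a)–(b): allowed.
(a)–(c): forbidden (parity).
(a)–(d): allowed.
(b)–(c): forbidden (ΔJ).
(b)–(d): forbidden (parity).
(c)–(d): allowed.
Allowed pairs: 3 of 6.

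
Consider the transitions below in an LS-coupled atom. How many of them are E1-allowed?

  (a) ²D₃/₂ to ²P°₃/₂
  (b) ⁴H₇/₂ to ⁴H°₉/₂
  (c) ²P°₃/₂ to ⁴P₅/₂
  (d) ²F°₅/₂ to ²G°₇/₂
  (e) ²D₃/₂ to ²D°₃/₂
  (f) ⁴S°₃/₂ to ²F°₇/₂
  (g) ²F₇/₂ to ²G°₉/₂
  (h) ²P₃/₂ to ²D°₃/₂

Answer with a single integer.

(a) allowed
(b) allowed
(c) forbidden (ΔS fails)
(d) forbidden (parity fails)
(e) allowed
(f) forbidden (parity, ΔS, ΔL, ΔJ fail)
(g) allowed
(h) allowed
Total allowed: 5 of 8.

5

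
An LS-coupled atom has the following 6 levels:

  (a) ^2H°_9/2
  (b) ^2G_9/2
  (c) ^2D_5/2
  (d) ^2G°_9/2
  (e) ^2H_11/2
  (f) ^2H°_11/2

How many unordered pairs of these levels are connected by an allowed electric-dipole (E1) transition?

6

(a)–(b): allowed.
(a)–(c): forbidden (ΔL, ΔJ).
(a)–(d): forbidden (parity).
(a)–(e): allowed.
(a)–(f): forbidden (parity).
(b)–(c): forbidden (parity, ΔL, ΔJ).
(b)–(d): allowed.
(b)–(e): forbidden (parity).
(b)–(f): allowed.
(c)–(d): forbidden (ΔL, ΔJ).
(c)–(e): forbidden (parity, ΔL, ΔJ).
(c)–(f): forbidden (ΔL, ΔJ).
(d)–(e): allowed.
(d)–(f): forbidden (parity).
(e)–(f): allowed.
Allowed pairs: 6 of 15.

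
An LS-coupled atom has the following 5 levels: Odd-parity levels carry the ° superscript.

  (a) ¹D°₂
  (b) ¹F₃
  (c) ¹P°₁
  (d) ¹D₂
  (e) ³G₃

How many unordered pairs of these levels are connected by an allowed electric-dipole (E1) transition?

(a)–(b): allowed.
(a)–(c): forbidden (parity).
(a)–(d): allowed.
(a)–(e): forbidden (ΔS, ΔL).
(b)–(c): forbidden (ΔL, ΔJ).
(b)–(d): forbidden (parity).
(b)–(e): forbidden (parity, ΔS).
(c)–(d): allowed.
(c)–(e): forbidden (ΔS, ΔL, ΔJ).
(d)–(e): forbidden (parity, ΔS, ΔL).
Allowed pairs: 3 of 10.

3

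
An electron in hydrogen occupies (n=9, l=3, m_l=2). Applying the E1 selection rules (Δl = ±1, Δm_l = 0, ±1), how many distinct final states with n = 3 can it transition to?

E1 requires Δl = ±1, so l_f ∈ {2, 4}; with 0 ≤ l_f ≤ n_f−1 = 2, the allowed l_f values are {2}.
For l_f = 2: m_f ∈ {m_i−1, m_i, m_i+1} ∩ [−2, 2] = {1, 2} → 2 states.
Total: 2.

2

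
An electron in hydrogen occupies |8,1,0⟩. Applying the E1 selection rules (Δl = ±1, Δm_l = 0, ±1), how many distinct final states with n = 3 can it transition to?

E1 requires Δl = ±1, so l_f ∈ {0, 2}; with 0 ≤ l_f ≤ n_f−1 = 2, the allowed l_f values are {0, 2}.
For l_f = 0: m_f ∈ {m_i−1, m_i, m_i+1} ∩ [−0, 0] = {0} → 1 state.
For l_f = 2: m_f ∈ {m_i−1, m_i, m_i+1} ∩ [−2, 2] = {-1, 0, 1} → 3 states.
Total: 4.

4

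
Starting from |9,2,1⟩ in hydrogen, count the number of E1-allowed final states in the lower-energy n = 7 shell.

5

E1 requires Δl = ±1, so l_f ∈ {1, 3}; with 0 ≤ l_f ≤ n_f−1 = 6, the allowed l_f values are {1, 3}.
For l_f = 1: m_f ∈ {m_i−1, m_i, m_i+1} ∩ [−1, 1] = {0, 1} → 2 states.
For l_f = 3: m_f ∈ {m_i−1, m_i, m_i+1} ∩ [−3, 3] = {0, 1, 2} → 3 states.
Total: 5.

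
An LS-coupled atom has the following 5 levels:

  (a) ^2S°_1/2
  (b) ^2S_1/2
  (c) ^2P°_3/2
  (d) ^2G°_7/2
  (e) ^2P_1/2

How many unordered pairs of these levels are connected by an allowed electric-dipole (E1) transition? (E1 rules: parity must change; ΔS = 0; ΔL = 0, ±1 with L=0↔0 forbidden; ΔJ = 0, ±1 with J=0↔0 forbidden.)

(a)–(b): forbidden (ΔL).
(a)–(c): forbidden (parity).
(a)–(d): forbidden (parity, ΔL, ΔJ).
(a)–(e): allowed.
(b)–(c): allowed.
(b)–(d): forbidden (ΔL, ΔJ).
(b)–(e): forbidden (parity).
(c)–(d): forbidden (parity, ΔL, ΔJ).
(c)–(e): allowed.
(d)–(e): forbidden (ΔL, ΔJ).
Allowed pairs: 3 of 10.

3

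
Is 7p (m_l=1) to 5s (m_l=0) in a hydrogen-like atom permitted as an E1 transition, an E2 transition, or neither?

Δl = 0 − 1 = -1; l_i + l_f = 1.
Δm_l = -1.
E1 (Δl = ±1, |Δm_l| ≤ 1): satisfied.
E2 (Δl = 0,±2, l_i+l_f ≥ 2, |Δm_l| ≤ 2): not satisfied.

E1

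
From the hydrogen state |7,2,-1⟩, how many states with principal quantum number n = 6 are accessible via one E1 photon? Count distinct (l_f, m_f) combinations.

5

E1 requires Δl = ±1, so l_f ∈ {1, 3}; with 0 ≤ l_f ≤ n_f−1 = 5, the allowed l_f values are {1, 3}.
For l_f = 1: m_f ∈ {m_i−1, m_i, m_i+1} ∩ [−1, 1] = {-1, 0} → 2 states.
For l_f = 3: m_f ∈ {m_i−1, m_i, m_i+1} ∩ [−3, 3] = {-2, -1, 0} → 3 states.
Total: 5.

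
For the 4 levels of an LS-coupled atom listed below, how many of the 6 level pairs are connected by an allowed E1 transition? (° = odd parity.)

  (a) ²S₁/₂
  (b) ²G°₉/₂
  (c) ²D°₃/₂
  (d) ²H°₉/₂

(a)–(b): forbidden (ΔL, ΔJ).
(a)–(c): forbidden (ΔL).
(a)–(d): forbidden (ΔL, ΔJ).
(b)–(c): forbidden (parity, ΔL, ΔJ).
(b)–(d): forbidden (parity).
(c)–(d): forbidden (parity, ΔL, ΔJ).
Allowed pairs: 0 of 6.

0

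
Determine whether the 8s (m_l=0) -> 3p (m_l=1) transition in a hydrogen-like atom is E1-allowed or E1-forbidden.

allowed

l: 0 → 1 (Δl = +1). Δl = ±1 passes.
m_l: 0 → 1 (Δm_l = +1). |Δm_l| ≤ 1 passes.
All E1 selection rules are satisfied.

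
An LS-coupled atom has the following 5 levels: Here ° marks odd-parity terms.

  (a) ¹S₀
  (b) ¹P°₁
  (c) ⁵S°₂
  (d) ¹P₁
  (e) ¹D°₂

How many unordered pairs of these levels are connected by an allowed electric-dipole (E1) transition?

(a)–(b): allowed.
(a)–(c): forbidden (ΔS, ΔL, ΔJ).
(a)–(d): forbidden (parity).
(a)–(e): forbidden (ΔL, ΔJ).
(b)–(c): forbidden (parity, ΔS).
(b)–(d): allowed.
(b)–(e): forbidden (parity).
(c)–(d): forbidden (ΔS).
(c)–(e): forbidden (parity, ΔS, ΔL).
(d)–(e): allowed.
Allowed pairs: 3 of 10.

3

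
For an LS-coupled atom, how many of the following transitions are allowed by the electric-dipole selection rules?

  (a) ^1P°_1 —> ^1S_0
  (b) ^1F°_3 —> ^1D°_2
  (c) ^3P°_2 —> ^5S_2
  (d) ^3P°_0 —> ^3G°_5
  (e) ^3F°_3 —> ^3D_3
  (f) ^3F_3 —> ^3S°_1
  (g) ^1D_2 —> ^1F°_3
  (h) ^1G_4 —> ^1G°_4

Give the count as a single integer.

4

(a) allowed
(b) forbidden (parity fails)
(c) forbidden (ΔS fails)
(d) forbidden (parity, ΔL, ΔJ fail)
(e) allowed
(f) forbidden (ΔL, ΔJ fail)
(g) allowed
(h) allowed
Total allowed: 4 of 8.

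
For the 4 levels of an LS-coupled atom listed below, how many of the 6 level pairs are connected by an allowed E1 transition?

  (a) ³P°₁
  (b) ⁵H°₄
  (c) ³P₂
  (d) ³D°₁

2

(a)–(b): forbidden (parity, ΔS, ΔL, ΔJ).
(a)–(c): allowed.
(a)–(d): forbidden (parity).
(b)–(c): forbidden (ΔS, ΔL, ΔJ).
(b)–(d): forbidden (parity, ΔS, ΔL, ΔJ).
(c)–(d): allowed.
Allowed pairs: 2 of 6.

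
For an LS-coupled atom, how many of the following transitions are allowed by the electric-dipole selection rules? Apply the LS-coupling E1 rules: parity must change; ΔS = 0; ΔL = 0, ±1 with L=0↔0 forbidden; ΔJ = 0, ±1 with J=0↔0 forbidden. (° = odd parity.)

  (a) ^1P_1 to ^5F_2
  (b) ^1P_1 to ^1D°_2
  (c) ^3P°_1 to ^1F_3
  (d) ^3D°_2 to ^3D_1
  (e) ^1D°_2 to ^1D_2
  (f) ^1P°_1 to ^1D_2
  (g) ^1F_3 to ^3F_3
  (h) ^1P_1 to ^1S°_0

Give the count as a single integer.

(a) forbidden (parity, ΔS, ΔL fail)
(b) allowed
(c) forbidden (ΔS, ΔL, ΔJ fail)
(d) allowed
(e) allowed
(f) allowed
(g) forbidden (parity, ΔS fail)
(h) allowed
Total allowed: 5 of 8.

5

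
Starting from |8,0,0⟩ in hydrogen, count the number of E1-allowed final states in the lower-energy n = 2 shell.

3

E1 requires Δl = ±1, so l_f ∈ {-1, 1}; with 0 ≤ l_f ≤ n_f−1 = 1, the allowed l_f values are {1}.
For l_f = 1: m_f ∈ {m_i−1, m_i, m_i+1} ∩ [−1, 1] = {-1, 0, 1} → 3 states.
Total: 3.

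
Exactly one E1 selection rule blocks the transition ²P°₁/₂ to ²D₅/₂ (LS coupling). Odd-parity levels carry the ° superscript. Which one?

Parity must change: odd → even — ok.
ΔS = 0: S: 1/2 → 1/2 — ok.
ΔL = 0, ±1 (not L=0↔0): L: 1 → 2, ΔL = +1 — ok.
ΔJ = 0, ±1 (not J=0↔0): J: 1/2 → 5/2, ΔJ = +2 — fails.

the ΔJ = 0, ±1 rule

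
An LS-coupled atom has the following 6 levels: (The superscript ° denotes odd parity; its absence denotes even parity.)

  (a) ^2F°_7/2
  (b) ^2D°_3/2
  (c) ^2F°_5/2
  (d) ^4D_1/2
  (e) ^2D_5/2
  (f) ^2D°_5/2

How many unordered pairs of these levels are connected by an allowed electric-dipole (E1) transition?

4

(a)–(b): forbidden (parity, ΔJ).
(a)–(c): forbidden (parity).
(a)–(d): forbidden (ΔS, ΔJ).
(a)–(e): allowed.
(a)–(f): forbidden (parity).
(b)–(c): forbidden (parity).
(b)–(d): forbidden (ΔS).
(b)–(e): allowed.
(b)–(f): forbidden (parity).
(c)–(d): forbidden (ΔS, ΔJ).
(c)–(e): allowed.
(c)–(f): forbidden (parity).
(d)–(e): forbidden (parity, ΔS, ΔJ).
(d)–(f): forbidden (ΔS, ΔJ).
(e)–(f): allowed.
Allowed pairs: 4 of 15.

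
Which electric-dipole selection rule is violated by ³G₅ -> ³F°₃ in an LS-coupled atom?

Reading off the term symbols: S 1→1, L 4→3, J 5→3, parity even→odd.
Parity must change: even → odd — ✓.
ΔS = 0: S: 1 → 1 — ✓.
ΔL = 0, ±1 (not L=0↔0): L: 4 → 3, ΔL = -1 — ✓.
ΔJ = 0, ±1 (not J=0↔0): J: 5 → 3, ΔJ = -2 — ✗.

the ΔJ = 0, ±1 rule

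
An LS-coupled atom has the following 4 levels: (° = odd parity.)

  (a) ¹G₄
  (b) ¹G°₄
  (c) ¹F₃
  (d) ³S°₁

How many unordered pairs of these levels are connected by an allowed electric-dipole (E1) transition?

(a)–(b): allowed.
(a)–(c): forbidden (parity).
(a)–(d): forbidden (ΔS, ΔL, ΔJ).
(b)–(c): allowed.
(b)–(d): forbidden (parity, ΔS, ΔL, ΔJ).
(c)–(d): forbidden (ΔS, ΔL, ΔJ).
Allowed pairs: 2 of 6.

2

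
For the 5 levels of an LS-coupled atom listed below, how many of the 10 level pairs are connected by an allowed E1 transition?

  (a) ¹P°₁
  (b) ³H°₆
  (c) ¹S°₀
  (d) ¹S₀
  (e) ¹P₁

3

(a)–(b): forbidden (parity, ΔS, ΔL, ΔJ).
(a)–(c): forbidden (parity).
(a)–(d): allowed.
(a)–(e): allowed.
(b)–(c): forbidden (parity, ΔS, ΔL, ΔJ).
(b)–(d): forbidden (ΔS, ΔL, ΔJ).
(b)–(e): forbidden (ΔS, ΔL, ΔJ).
(c)–(d): forbidden (ΔL, ΔJ).
(c)–(e): allowed.
(d)–(e): forbidden (parity).
Allowed pairs: 3 of 10.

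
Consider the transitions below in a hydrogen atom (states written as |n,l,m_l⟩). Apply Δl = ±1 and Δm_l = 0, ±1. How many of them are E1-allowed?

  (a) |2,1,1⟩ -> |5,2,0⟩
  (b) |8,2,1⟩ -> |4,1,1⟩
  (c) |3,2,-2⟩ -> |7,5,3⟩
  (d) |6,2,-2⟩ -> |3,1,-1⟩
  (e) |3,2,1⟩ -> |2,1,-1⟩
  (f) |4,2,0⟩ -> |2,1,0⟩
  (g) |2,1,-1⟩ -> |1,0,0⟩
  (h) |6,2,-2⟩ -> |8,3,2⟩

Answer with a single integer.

5

(a) allowed
(b) allowed
(c) forbidden — Δl = +3 (E1 requires Δl = ±1); Δm_l = +5 (E1 requires Δm_l = 0, ±1)
(d) allowed
(e) forbidden — Δm_l = -2 (E1 requires Δm_l = 0, ±1)
(f) allowed
(g) allowed
(h) forbidden — Δm_l = +4 (E1 requires Δm_l = 0, ±1)
Total allowed: 5 of 8.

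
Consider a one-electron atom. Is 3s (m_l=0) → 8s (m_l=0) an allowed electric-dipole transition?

l: 0 → 0 (Δl = +0). Δl = ±1 fails.
m_l: 0 → 0 (Δm_l = +0). |Δm_l| ≤ 1 ok.
The transition is electric-dipole forbidden.

forbidden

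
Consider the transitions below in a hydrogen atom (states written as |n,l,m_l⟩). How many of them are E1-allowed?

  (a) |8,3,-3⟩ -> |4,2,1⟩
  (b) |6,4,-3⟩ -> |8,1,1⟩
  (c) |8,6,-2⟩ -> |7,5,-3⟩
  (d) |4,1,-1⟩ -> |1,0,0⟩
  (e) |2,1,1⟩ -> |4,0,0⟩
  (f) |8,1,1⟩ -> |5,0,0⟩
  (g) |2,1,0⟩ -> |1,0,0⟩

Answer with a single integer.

(a) forbidden — Δm_l = +4 (E1 requires Δm_l = 0, ±1)
(b) forbidden — Δl = -3 (E1 requires Δl = ±1); Δm_l = +4 (E1 requires Δm_l = 0, ±1)
(c) allowed
(d) allowed
(e) allowed
(f) allowed
(g) allowed
Total allowed: 5 of 7.

5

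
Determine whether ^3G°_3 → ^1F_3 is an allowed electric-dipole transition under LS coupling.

forbidden

Parity must change: odd → even — satisfied.
ΔS = 0: S: 1 → 0 — violated.
ΔL = 0, ±1 (not L=0↔0): L: 4 → 3, ΔL = -1 — satisfied.
ΔJ = 0, ±1 (not J=0↔0): J: 3 → 3, ΔJ = +0 — satisfied.
Rule(s) violated: ΔS.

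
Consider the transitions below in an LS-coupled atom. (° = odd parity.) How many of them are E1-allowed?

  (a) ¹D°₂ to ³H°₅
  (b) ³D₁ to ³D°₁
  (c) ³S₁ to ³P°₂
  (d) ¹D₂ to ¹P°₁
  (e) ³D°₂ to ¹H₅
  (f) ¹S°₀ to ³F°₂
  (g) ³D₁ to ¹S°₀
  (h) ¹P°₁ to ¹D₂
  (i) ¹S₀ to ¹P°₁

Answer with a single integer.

5

(a) forbidden (parity, ΔS, ΔL, ΔJ fail)
(b) allowed
(c) allowed
(d) allowed
(e) forbidden (ΔS, ΔL, ΔJ fail)
(f) forbidden (parity, ΔS, ΔL, ΔJ fail)
(g) forbidden (ΔS, ΔL fail)
(h) allowed
(i) allowed
Total allowed: 5 of 9.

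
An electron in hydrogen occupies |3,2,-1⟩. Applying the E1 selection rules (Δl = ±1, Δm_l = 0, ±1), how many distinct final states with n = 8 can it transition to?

5

E1 requires Δl = ±1, so l_f ∈ {1, 3}; with 0 ≤ l_f ≤ n_f−1 = 7, the allowed l_f values are {1, 3}.
For l_f = 1: m_f ∈ {m_i−1, m_i, m_i+1} ∩ [−1, 1] = {-1, 0} → 2 states.
For l_f = 3: m_f ∈ {m_i−1, m_i, m_i+1} ∩ [−3, 3] = {-2, -1, 0} → 3 states.
Total: 5.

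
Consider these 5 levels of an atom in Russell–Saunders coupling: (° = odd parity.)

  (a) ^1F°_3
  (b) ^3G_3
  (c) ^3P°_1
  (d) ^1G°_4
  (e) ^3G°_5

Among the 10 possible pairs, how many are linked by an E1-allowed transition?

0

(a)–(b): forbidden (ΔS).
(a)–(c): forbidden (parity, ΔS, ΔL, ΔJ).
(a)–(d): forbidden (parity).
(a)–(e): forbidden (parity, ΔS, ΔJ).
(b)–(c): forbidden (ΔL, ΔJ).
(b)–(d): forbidden (ΔS).
(b)–(e): forbidden (ΔJ).
(c)–(d): forbidden (parity, ΔS, ΔL, ΔJ).
(c)–(e): forbidden (parity, ΔL, ΔJ).
(d)–(e): forbidden (parity, ΔS).
Allowed pairs: 0 of 10.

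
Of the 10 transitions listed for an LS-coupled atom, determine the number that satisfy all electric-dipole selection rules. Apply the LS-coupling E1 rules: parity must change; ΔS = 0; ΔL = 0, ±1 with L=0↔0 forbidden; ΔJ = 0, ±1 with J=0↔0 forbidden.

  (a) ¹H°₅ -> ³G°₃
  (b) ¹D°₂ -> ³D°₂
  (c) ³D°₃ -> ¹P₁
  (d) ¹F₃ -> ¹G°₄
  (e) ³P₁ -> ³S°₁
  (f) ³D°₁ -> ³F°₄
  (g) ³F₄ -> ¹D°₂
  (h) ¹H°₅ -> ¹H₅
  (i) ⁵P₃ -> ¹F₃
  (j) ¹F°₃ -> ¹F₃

4

(a) forbidden (parity, ΔS, ΔJ fail)
(b) forbidden (parity, ΔS fail)
(c) forbidden (ΔS, ΔJ fail)
(d) allowed
(e) allowed
(f) forbidden (parity, ΔJ fail)
(g) forbidden (ΔS, ΔJ fail)
(h) allowed
(i) forbidden (parity, ΔS, ΔL fail)
(j) allowed
Total allowed: 4 of 10.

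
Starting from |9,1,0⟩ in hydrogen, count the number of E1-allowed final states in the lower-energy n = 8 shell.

4

E1 requires Δl = ±1, so l_f ∈ {0, 2}; with 0 ≤ l_f ≤ n_f−1 = 7, the allowed l_f values are {0, 2}.
For l_f = 0: m_f ∈ {m_i−1, m_i, m_i+1} ∩ [−0, 0] = {0} → 1 state.
For l_f = 2: m_f ∈ {m_i−1, m_i, m_i+1} ∩ [−2, 2] = {-1, 0, 1} → 3 states.
Total: 4.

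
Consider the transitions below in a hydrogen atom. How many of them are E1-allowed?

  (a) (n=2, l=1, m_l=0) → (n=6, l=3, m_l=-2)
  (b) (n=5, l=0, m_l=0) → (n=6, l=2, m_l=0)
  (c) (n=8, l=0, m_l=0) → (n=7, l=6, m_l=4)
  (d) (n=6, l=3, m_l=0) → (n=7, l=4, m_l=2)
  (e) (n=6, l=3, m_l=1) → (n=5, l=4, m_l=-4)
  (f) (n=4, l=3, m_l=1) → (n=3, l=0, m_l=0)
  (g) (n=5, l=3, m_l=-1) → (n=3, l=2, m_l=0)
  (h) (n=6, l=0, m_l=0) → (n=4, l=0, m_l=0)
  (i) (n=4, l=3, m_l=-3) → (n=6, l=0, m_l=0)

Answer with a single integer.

(a) forbidden — Δl = +2 (E1 requires Δl = ±1); Δm_l = -2 (E1 requires Δm_l = 0, ±1)
(b) forbidden — Δl = +2 (E1 requires Δl = ±1)
(c) forbidden — Δl = +6 (E1 requires Δl = ±1); Δm_l = +4 (E1 requires Δm_l = 0, ±1)
(d) forbidden — Δm_l = +2 (E1 requires Δm_l = 0, ±1)
(e) forbidden — Δm_l = -5 (E1 requires Δm_l = 0, ±1)
(f) forbidden — Δl = -3 (E1 requires Δl = ±1)
(g) allowed
(h) forbidden — Δl = +0 (E1 requires Δl = ±1)
(i) forbidden — Δl = -3 (E1 requires Δl = ±1); Δm_l = +3 (E1 requires Δm_l = 0, ±1)
Total allowed: 1 of 9.

1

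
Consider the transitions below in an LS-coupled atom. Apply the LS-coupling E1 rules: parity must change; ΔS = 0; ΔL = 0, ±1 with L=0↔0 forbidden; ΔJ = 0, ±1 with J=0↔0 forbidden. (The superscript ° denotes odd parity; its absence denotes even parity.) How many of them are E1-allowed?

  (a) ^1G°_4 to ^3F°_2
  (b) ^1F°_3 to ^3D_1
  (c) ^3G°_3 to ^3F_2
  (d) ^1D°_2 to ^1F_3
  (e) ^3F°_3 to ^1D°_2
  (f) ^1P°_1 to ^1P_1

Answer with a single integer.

3

(a) forbidden (parity, ΔS, ΔJ fail)
(b) forbidden (ΔS, ΔJ fail)
(c) allowed
(d) allowed
(e) forbidden (parity, ΔS fail)
(f) allowed
Total allowed: 3 of 6.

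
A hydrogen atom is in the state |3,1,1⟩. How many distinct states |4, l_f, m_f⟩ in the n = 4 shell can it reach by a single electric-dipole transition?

E1 requires Δl = ±1, so l_f ∈ {0, 2}; with 0 ≤ l_f ≤ n_f−1 = 3, the allowed l_f values are {0, 2}.
For l_f = 0: m_f ∈ {m_i−1, m_i, m_i+1} ∩ [−0, 0] = {0} → 1 state.
For l_f = 2: m_f ∈ {m_i−1, m_i, m_i+1} ∩ [−2, 2] = {0, 1, 2} → 3 states.
Total: 4.

4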